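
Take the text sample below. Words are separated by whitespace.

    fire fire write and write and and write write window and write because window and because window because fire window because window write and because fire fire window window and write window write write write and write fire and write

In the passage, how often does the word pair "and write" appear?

6

Scanning the 39 overlapping bigram windows for "and write":
  position 4–5: and write
  position 7–8: and write
  position 11–12: and write
  position 30–31: and write
  position 36–37: and write
  position 39–40: and write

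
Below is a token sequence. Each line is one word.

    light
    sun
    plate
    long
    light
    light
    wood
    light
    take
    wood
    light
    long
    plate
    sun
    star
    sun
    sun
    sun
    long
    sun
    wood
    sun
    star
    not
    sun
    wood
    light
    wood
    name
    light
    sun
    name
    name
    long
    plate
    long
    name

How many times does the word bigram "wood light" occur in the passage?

Scanning the 36 overlapping bigram windows for "wood light":
  position 7–8: wood light
  position 10–11: wood light
  position 26–27: wood light

3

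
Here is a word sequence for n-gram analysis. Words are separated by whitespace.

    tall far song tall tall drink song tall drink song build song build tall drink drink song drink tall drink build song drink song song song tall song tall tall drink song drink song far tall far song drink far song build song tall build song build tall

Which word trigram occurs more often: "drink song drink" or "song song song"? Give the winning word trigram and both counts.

"drink song drink" (2 vs 1)

"drink song drink": 2 occurrences
"song song song": 1 occurrence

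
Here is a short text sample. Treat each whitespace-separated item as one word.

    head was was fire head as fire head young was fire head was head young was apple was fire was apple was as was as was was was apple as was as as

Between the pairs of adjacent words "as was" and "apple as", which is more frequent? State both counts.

"as was": 3 occurrences
"apple as": 1 occurrence

"as was" (3 vs 1)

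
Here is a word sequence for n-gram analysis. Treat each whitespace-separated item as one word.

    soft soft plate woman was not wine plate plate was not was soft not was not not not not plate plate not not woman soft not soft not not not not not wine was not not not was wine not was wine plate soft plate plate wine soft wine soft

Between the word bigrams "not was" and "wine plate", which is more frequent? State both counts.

"not was": 4 occurrences
"wine plate": 2 occurrences

"not was" (4 vs 2)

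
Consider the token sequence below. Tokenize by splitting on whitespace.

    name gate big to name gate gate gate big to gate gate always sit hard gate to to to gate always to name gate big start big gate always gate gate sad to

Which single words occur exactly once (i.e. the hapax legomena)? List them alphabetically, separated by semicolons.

hard; sad; sit; start

Unigram counts meeting the condition (exactly once (i.e. the hapax legomena)):
  hard: 1
  sad: 1
  sit: 1
  start: 1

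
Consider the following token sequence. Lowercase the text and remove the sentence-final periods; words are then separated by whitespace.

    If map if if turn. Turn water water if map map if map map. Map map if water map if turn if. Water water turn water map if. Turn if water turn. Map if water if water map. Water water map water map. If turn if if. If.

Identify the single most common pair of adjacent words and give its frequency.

Bigram frequencies (highest first):
  map if: 7
  if water: 5
  water map: 5
  if turn: 4
  map map: 4
  if map: 3
  … (9 more, each ≤ 3)

"map if", 7 times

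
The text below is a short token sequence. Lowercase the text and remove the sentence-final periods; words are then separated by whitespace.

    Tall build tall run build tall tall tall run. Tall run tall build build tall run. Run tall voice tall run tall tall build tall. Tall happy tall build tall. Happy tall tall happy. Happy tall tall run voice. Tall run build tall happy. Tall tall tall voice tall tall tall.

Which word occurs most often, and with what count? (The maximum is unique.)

Unigram frequencies (highest first):
  tall: 28
  run: 8
  build: 7
  happy: 5
  voice: 3

"tall", 28 times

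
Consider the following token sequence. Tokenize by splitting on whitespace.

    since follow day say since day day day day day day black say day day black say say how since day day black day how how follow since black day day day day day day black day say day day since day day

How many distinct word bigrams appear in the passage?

43 tokens → 42 bigram windows in total.
Repeated bigrams (each contributes count−1 duplicates):
  day day: 14
  day black: 4
  black day: 3
  since day: 3
  black say: 2
  day say: 2
  say day: 2
23 duplicate windows → 42 − 23 = 19 distinct.

19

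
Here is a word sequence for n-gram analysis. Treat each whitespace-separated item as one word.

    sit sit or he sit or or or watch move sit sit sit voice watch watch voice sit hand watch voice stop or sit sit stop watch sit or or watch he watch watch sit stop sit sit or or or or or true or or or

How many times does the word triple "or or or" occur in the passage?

5

Scanning the 45 overlapping trigram windows for "or or or":
  position 6–8: or or or
  position 39–41: or or or
  position 40–42: or or or
  position 41–43: or or or
  position 45–47: or or or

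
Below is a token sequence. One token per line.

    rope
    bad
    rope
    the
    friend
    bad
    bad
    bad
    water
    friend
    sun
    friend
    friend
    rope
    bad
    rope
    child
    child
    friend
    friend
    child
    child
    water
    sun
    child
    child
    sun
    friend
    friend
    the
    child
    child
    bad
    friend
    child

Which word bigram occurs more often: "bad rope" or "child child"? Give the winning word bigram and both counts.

"child child" (4 vs 2)

"bad rope": 2 occurrences
"child child": 4 occurrences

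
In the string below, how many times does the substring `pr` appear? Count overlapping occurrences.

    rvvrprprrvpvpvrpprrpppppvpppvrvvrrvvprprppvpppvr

5

Sliding a length-2 window over the 48 characters (47 positions):
  position 5–6: pr
  position 7–8: pr
  position 17–18: pr
  position 37–38: pr
  position 39–40: pr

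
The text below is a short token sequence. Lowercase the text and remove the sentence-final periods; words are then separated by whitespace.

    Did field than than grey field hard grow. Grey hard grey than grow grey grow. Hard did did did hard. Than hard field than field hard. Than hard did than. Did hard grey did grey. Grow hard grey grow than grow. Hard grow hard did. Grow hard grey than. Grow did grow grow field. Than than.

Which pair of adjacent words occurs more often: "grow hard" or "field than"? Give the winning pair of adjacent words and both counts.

"grow hard": 5 occurrences
"field than": 3 occurrences

"grow hard" (5 vs 3)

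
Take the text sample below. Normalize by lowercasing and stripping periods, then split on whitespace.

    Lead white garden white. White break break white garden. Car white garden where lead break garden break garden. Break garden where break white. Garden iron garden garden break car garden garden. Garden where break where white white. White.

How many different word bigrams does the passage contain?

22

38 tokens → 37 bigram windows in total.
Repeated bigrams (each contributes count−1 duplicates):
  white garden: 4
  break garden: 3
  garden break: 3
  garden garden: 3
  garden where: 3
  white white: 3
  break white: 2
  where break: 2
15 duplicate windows → 37 − 15 = 22 distinct.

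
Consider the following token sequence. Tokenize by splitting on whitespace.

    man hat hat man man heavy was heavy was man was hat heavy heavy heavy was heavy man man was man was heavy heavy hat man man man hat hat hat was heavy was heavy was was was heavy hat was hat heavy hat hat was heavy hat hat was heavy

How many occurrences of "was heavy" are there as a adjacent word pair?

Scanning the 50 overlapping bigram windows for "was heavy":
  position 7–8: was heavy
  position 16–17: was heavy
  position 22–23: was heavy
  position 32–33: was heavy
  position 34–35: was heavy
  position 38–39: was heavy
  position 46–47: was heavy
  position 50–51: was heavy

8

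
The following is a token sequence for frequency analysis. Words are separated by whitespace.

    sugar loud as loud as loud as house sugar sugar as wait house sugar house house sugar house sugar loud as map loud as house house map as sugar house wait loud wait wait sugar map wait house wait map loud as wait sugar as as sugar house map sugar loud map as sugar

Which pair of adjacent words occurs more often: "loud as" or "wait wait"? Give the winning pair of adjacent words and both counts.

"loud as" (6 vs 1)

"loud as": 6 occurrences
"wait wait": 1 occurrence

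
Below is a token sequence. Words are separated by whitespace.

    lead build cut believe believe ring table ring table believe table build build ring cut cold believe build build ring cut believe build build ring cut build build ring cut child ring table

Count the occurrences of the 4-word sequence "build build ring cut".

Scanning the 30 overlapping 4-gram windows for "build build ring cut":
  position 12–15: build build ring cut
  position 18–21: build build ring cut
  position 23–26: build build ring cut
  position 27–30: build build ring cut

4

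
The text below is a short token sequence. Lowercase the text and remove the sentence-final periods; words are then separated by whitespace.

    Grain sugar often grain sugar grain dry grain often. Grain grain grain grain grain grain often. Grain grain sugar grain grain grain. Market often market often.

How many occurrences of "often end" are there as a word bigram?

Scanning the 25 overlapping bigram windows for "often end":
  (none found)

0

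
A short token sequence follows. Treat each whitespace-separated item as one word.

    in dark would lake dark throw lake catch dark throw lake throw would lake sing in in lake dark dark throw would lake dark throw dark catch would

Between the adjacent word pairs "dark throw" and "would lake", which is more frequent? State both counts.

"dark throw": 4 occurrences
"would lake": 3 occurrences

"dark throw" (4 vs 3)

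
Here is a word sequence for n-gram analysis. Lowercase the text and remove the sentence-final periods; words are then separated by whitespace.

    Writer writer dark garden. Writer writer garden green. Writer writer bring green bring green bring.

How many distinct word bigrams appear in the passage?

15 tokens → 14 bigram windows in total.
Repeated bigrams (each contributes count−1 duplicates):
  writer writer: 3
  bring green: 2
  green bring: 2
4 duplicate windows → 14 − 4 = 10 distinct.

10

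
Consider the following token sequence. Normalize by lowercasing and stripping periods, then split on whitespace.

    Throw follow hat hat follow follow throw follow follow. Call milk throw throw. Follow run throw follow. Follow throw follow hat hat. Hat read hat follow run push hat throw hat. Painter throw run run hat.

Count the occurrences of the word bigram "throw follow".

5

Scanning the 35 overlapping bigram windows for "throw follow":
  position 1–2: throw follow
  position 7–8: throw follow
  position 13–14: throw follow
  position 16–17: throw follow
  position 19–20: throw follow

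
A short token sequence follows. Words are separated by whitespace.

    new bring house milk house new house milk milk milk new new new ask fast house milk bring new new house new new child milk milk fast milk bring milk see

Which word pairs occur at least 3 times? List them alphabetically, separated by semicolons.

Bigram counts meeting the condition (at least 3 times):
  house milk: 3
  milk milk: 3
  new new: 4

house milk; milk milk; new new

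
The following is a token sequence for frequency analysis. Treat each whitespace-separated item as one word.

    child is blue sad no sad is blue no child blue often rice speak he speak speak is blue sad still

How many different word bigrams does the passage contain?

21 tokens → 20 bigram windows in total.
Repeated bigrams (each contributes count−1 duplicates):
  is blue: 3
  blue sad: 2
3 duplicate windows → 20 − 3 = 17 distinct.

17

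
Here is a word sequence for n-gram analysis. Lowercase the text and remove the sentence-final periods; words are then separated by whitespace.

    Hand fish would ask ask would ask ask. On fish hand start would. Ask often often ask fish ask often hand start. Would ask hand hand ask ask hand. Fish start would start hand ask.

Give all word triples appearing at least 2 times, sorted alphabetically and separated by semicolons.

hand start would; start would ask; would ask ask

Trigram counts meeting the condition (at least 2 times):
  hand start would: 2
  start would ask: 2
  would ask ask: 2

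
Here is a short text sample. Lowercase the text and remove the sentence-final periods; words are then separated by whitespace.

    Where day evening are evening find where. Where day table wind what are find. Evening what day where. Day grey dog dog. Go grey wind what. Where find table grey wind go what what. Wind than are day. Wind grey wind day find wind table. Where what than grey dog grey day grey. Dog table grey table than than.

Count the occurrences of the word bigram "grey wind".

Scanning the 58 overlapping bigram windows for "grey wind":
  position 24–25: grey wind
  position 30–31: grey wind
  position 40–41: grey wind

3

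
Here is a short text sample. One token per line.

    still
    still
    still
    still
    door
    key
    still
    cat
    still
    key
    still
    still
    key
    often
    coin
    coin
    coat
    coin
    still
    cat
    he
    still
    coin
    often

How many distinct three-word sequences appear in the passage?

24 tokens → 22 trigram windows in total.
Repeated trigrams (each contributes count−1 duplicates):
  still still still: 2
1 duplicate windows → 22 − 1 = 21 distinct.

21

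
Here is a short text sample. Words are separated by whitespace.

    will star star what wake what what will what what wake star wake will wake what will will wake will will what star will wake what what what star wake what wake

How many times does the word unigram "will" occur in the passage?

8

Scanning the 32 tokens for "will":
  position 1: will
  position 8: will
  position 14: will
  position 17: will
  position 18: will
  position 20: will
  position 21: will
  position 24: will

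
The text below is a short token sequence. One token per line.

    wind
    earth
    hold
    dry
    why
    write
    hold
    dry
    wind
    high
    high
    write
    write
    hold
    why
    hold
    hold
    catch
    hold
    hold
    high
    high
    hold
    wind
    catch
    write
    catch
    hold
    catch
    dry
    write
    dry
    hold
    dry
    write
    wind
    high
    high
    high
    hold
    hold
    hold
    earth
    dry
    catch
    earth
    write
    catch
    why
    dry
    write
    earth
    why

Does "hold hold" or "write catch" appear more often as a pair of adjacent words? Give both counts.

"hold hold": 4 occurrences
"write catch": 2 occurrences

"hold hold" (4 vs 2)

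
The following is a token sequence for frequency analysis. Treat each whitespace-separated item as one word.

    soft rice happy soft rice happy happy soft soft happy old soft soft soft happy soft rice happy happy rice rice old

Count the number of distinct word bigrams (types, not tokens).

11

22 tokens → 21 bigram windows in total.
Repeated bigrams (each contributes count−1 duplicates):
  happy soft: 3
  rice happy: 3
  soft rice: 3
  soft soft: 3
  happy happy: 2
  soft happy: 2
10 duplicate windows → 21 − 10 = 11 distinct.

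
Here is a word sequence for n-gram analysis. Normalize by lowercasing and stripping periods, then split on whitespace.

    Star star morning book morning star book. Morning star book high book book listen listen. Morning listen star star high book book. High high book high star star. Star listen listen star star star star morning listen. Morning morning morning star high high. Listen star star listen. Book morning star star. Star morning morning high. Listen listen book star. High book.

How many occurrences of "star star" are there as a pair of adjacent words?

10

Scanning the 60 overlapping bigram windows for "star star":
  position 1–2: star star
  position 18–19: star star
  position 27–28: star star
  position 28–29: star star
  position 32–33: star star
  position 33–34: star star
  position 34–35: star star
  position 45–46: star star
  position 50–51: star star
  position 51–52: star star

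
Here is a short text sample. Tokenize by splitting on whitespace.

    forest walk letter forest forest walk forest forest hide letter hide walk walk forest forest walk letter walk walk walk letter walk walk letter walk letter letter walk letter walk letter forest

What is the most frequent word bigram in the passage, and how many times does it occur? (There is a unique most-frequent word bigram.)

"walk letter", 7 times

Bigram frequencies (highest first):
  walk letter: 7
  letter walk: 5
  walk walk: 4
  forest walk: 3
  forest forest: 3
  letter forest: 2
  … (6 more, each ≤ 2)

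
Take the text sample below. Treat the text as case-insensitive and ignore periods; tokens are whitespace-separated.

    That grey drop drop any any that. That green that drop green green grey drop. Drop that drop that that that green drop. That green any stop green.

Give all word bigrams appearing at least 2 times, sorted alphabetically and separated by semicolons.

drop drop; drop that; grey drop; that drop; that green; that that

Bigram counts meeting the condition (at least 2 times):
  drop drop: 2
  drop that: 3
  grey drop: 2
  that drop: 2
  that green: 3
  that that: 3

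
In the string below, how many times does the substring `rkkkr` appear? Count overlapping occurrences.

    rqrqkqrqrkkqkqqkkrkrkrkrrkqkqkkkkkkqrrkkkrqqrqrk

Sliding a length-5 window over the 48 characters (44 positions):
  position 38–42: rkkkr

1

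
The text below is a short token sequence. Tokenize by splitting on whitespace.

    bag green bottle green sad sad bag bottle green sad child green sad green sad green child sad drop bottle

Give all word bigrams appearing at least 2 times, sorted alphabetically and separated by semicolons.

bottle green; green sad; sad green

Bigram counts meeting the condition (at least 2 times):
  bottle green: 2
  green sad: 4
  sad green: 2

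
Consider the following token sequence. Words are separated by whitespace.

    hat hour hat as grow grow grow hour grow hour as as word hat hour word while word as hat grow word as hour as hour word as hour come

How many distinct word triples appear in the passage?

30 tokens → 28 trigram windows in total.
Repeated trigrams (each contributes count−1 duplicates):
  word as hour: 2
1 duplicate windows → 28 − 1 = 27 distinct.

27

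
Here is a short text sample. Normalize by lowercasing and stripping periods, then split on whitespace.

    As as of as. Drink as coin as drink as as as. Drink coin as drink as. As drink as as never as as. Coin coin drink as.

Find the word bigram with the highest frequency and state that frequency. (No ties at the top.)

"as as", 6 times

Bigram frequencies (highest first):
  as as: 6
  as drink: 5
  drink as: 5
  as coin: 2
  coin as: 2
  as of: 1
  … (6 more, each ≤ 1)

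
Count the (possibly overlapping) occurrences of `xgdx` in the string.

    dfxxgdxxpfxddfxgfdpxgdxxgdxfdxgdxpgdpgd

Sliding a length-4 window over the 39 characters (36 positions):
  position 4–7: xgdx
  position 20–23: xgdx
  position 24–27: xgdx
  position 30–33: xgdx

4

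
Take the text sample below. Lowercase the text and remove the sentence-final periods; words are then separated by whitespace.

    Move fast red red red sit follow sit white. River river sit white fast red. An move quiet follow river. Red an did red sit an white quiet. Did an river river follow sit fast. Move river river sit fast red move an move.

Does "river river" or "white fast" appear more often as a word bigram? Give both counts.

"river river": 3 occurrences
"white fast": 1 occurrence

"river river" (3 vs 1)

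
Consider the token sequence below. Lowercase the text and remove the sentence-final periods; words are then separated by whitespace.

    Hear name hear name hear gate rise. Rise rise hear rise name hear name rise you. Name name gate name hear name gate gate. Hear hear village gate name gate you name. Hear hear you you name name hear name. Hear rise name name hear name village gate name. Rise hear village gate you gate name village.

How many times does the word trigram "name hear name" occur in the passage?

Scanning the 55 overlapping trigram windows for "name hear name":
  position 2–4: name hear name
  position 12–14: name hear name
  position 20–22: name hear name
  position 38–40: name hear name
  position 44–46: name hear name

5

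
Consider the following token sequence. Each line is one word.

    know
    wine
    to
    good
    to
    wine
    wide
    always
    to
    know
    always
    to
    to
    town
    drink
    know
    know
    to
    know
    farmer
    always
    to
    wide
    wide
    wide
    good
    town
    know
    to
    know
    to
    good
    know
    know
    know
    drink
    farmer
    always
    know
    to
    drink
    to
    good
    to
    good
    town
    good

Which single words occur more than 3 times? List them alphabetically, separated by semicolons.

always; good; know; to; wide

Unigram counts meeting the condition (more than 3 times):
  always: 4
  good: 6
  know: 11
  to: 12
  wide: 4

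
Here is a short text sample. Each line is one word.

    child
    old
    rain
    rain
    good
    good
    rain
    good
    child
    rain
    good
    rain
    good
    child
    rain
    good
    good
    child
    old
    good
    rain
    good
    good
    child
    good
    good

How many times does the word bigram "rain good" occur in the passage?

6

Scanning the 25 overlapping bigram windows for "rain good":
  position 4–5: rain good
  position 7–8: rain good
  position 10–11: rain good
  position 12–13: rain good
  position 15–16: rain good
  position 21–22: rain good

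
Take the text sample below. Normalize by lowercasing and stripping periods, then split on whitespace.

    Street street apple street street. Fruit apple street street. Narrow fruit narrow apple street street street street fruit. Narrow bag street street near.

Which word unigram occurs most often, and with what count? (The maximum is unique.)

"street", 12 times

Unigram frequencies (highest first):
  street: 12
  apple: 3
  fruit: 3
  narrow: 3
  bag: 1
  near: 1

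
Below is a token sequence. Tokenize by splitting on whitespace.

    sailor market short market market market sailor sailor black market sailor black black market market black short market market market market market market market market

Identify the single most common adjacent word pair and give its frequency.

Bigram frequencies (highest first):
  market market: 10
  short market: 2
  market sailor: 2
  sailor black: 2
  black market: 2
  sailor market: 1
  … (5 more, each ≤ 1)

"market market", 10 times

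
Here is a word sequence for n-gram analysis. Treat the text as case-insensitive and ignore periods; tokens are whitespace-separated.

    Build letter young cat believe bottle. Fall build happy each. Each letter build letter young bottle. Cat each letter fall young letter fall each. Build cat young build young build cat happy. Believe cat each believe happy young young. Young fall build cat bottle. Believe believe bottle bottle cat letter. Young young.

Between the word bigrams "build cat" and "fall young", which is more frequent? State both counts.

"build cat": 3 occurrences
"fall young": 1 occurrence

"build cat" (3 vs 1)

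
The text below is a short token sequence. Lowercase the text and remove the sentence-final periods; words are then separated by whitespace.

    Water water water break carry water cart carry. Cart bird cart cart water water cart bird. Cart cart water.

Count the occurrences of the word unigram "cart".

7

Scanning the 19 tokens for "cart":
  position 7: cart
  position 9: cart
  position 11: cart
  position 12: cart
  position 15: cart
  position 17: cart
  position 18: cart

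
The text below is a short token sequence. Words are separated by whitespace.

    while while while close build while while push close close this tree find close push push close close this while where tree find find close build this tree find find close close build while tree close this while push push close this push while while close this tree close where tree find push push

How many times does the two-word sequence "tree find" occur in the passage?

Scanning the 53 overlapping bigram windows for "tree find":
  position 12–13: tree find
  position 22–23: tree find
  position 28–29: tree find
  position 51–52: tree find

4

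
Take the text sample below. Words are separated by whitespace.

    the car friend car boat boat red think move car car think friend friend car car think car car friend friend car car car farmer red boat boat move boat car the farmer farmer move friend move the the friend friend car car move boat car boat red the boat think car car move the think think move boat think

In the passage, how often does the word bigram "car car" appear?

7

Scanning the 59 overlapping bigram windows for "car car":
  position 10–11: car car
  position 15–16: car car
  position 18–19: car car
  position 22–23: car car
  position 23–24: car car
  position 42–43: car car
  position 52–53: car car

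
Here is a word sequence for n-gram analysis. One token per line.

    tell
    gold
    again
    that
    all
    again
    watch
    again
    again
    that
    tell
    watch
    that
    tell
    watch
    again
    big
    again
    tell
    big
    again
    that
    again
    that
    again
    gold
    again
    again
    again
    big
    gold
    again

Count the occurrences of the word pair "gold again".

3

Scanning the 31 overlapping bigram windows for "gold again":
  position 2–3: gold again
  position 26–27: gold again
  position 31–32: gold again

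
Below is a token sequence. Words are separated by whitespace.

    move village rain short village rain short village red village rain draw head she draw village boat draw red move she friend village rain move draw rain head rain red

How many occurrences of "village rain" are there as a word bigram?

Scanning the 29 overlapping bigram windows for "village rain":
  position 2–3: village rain
  position 5–6: village rain
  position 10–11: village rain
  position 23–24: village rain

4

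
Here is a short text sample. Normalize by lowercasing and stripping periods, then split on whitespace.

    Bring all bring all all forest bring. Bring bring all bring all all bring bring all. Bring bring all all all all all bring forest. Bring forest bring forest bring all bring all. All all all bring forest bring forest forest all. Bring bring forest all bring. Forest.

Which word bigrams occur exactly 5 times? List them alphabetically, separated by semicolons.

Bigram counts meeting the condition (exactly 5 times):
  bring bring: 5
  forest bring: 5

bring bring; forest bring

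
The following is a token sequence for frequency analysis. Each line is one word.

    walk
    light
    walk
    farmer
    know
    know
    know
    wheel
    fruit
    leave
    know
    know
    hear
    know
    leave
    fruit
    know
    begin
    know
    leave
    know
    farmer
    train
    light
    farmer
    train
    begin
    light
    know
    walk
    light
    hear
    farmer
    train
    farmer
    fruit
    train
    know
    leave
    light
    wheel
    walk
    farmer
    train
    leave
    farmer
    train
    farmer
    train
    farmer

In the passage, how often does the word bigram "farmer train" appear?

6

Scanning the 49 overlapping bigram windows for "farmer train":
  position 22–23: farmer train
  position 25–26: farmer train
  position 33–34: farmer train
  position 43–44: farmer train
  position 46–47: farmer train
  position 48–49: farmer train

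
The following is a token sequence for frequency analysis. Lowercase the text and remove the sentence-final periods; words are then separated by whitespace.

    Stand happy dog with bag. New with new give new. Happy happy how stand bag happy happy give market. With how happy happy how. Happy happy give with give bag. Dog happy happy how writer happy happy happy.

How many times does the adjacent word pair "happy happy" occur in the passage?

7

Scanning the 37 overlapping bigram windows for "happy happy":
  position 11–12: happy happy
  position 16–17: happy happy
  position 22–23: happy happy
  position 25–26: happy happy
  position 32–33: happy happy
  position 36–37: happy happy
  position 37–38: happy happy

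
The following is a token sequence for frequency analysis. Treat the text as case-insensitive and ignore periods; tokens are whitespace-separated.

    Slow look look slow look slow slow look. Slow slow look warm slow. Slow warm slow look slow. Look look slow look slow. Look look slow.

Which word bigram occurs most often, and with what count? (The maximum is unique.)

"slow look", 8 times

Bigram frequencies (highest first):
  slow look: 8
  look slow: 7
  look look: 3
  slow slow: 3
  warm slow: 2
  look warm: 1
  … (1 more, each ≤ 1)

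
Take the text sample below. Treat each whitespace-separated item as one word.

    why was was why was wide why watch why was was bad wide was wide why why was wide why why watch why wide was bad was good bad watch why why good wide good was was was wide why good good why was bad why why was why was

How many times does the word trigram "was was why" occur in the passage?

Scanning the 48 overlapping trigram windows for "was was why":
  position 2–4: was was why

1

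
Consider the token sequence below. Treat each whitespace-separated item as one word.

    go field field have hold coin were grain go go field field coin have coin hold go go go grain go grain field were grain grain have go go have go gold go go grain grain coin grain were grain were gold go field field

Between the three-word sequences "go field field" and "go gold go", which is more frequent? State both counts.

"go field field": 3 occurrences
"go gold go": 1 occurrence

"go field field" (3 vs 1)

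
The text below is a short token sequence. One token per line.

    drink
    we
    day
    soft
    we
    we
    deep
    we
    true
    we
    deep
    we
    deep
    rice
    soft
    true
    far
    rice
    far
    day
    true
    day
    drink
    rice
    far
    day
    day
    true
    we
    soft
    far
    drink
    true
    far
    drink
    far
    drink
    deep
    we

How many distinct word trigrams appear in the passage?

35

39 tokens → 37 trigram windows in total.
Repeated trigrams (each contributes count−1 duplicates):
  rice far day: 2
  we deep we: 2
2 duplicate windows → 37 − 2 = 35 distinct.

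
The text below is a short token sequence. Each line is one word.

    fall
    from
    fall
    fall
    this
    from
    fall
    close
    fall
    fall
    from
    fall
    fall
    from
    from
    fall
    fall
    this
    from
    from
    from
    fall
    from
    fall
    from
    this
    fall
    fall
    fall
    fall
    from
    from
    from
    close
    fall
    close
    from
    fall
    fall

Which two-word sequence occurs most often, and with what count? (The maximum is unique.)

"fall fall", 8 times

Bigram frequencies (highest first):
  fall fall: 8
  from fall: 7
  fall from: 6
  from from: 5
  fall this: 2
  this from: 2
  … (6 more, each ≤ 2)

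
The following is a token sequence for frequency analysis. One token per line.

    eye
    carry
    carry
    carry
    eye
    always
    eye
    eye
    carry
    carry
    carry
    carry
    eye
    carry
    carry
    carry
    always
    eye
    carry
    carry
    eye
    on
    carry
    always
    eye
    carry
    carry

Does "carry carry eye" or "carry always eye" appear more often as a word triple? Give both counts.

"carry carry eye": 3 occurrences
"carry always eye": 2 occurrences

"carry carry eye" (3 vs 2)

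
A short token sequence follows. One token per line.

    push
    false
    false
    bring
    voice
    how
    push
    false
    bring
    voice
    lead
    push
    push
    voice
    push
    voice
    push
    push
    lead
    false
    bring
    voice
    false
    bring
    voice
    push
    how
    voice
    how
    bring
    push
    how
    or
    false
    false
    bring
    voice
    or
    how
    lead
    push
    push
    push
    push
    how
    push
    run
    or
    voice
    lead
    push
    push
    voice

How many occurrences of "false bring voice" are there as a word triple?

Scanning the 51 overlapping trigram windows for "false bring voice":
  position 3–5: false bring voice
  position 8–10: false bring voice
  position 20–22: false bring voice
  position 23–25: false bring voice
  position 35–37: false bring voice

5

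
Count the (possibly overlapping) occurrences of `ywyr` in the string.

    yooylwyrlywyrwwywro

1

Sliding a length-4 window over the 19 characters (16 positions):
  position 10–13: ywyr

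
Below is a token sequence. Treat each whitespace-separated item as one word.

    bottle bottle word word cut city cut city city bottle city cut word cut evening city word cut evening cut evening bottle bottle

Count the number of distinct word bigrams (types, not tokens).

23 tokens → 22 bigram windows in total.
Repeated bigrams (each contributes count−1 duplicates):
  cut evening: 3
  word cut: 3
  bottle bottle: 2
  city cut: 2
  cut city: 2
7 duplicate windows → 22 − 7 = 15 distinct.

15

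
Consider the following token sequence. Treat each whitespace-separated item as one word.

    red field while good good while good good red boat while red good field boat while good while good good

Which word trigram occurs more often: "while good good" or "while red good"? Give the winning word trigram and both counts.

"while good good" (3 vs 1)

"while good good": 3 occurrences
"while red good": 1 occurrence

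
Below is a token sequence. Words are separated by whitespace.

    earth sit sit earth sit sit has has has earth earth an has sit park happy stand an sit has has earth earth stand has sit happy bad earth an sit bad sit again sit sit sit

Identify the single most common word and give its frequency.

"sit", 12 times

Unigram frequencies (highest first):
  sit: 12
  earth: 7
  has: 7
  an: 3
  happy: 2
  stand: 2
  … (3 more, each ≤ 2)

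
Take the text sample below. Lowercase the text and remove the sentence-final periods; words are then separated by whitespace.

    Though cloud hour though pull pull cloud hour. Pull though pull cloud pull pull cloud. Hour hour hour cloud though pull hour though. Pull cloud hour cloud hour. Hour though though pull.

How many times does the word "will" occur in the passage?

Scanning the 32 tokens for "will":
  (none found)

0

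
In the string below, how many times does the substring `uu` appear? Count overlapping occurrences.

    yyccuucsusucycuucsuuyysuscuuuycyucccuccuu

Sliding a length-2 window over the 41 characters (40 positions):
  position 5–6: uu
  position 15–16: uu
  position 19–20: uu
  position 27–28: uu
  position 28–29: uu
  position 40–41: uu

6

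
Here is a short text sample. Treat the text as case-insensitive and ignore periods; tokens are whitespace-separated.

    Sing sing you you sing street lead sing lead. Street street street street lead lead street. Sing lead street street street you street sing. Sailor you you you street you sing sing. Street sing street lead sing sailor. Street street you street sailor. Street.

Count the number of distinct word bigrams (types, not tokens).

44 tokens → 43 bigram windows in total.
Repeated bigrams (each contributes count−1 duplicates):
  street street: 6
  lead street: 3
  sing street: 3
  street lead: 3
  street sing: 3
  street you: 3
  you street: 3
  you you: 3
  … (6 more repeated)
25 duplicate windows → 43 − 25 = 18 distinct.

18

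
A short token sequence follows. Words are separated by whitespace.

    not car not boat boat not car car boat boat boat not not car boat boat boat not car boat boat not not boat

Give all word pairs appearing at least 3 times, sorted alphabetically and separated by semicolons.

boat boat; boat not; car boat; not car

Bigram counts meeting the condition (at least 3 times):
  boat boat: 6
  boat not: 4
  car boat: 3
  not car: 4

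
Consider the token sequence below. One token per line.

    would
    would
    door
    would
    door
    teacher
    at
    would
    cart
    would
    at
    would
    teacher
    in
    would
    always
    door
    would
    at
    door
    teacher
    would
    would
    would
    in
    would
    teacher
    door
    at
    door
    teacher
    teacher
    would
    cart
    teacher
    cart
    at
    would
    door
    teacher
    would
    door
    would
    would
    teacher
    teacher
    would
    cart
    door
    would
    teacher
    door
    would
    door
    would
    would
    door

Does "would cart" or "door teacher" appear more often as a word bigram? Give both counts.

"would cart": 3 occurrences
"door teacher": 4 occurrences

"door teacher" (4 vs 3)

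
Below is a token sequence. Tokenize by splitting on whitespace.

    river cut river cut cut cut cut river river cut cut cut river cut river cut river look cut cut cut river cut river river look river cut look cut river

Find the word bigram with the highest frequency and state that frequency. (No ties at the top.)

Bigram frequencies (highest first):
  cut river: 8
  river cut: 7
  cut cut: 7
  river river: 2
  river look: 2
  look cut: 2
  … (2 more, each ≤ 1)

"cut river", 8 times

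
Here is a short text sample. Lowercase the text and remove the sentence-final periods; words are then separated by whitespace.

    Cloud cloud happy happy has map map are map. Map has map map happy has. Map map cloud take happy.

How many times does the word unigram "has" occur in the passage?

Scanning the 20 tokens for "has":
  position 5: has
  position 11: has
  position 15: has

3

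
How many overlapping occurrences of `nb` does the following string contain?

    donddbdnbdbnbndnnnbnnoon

3

Sliding a length-2 window over the 24 characters (23 positions):
  position 8–9: nb
  position 12–13: nb
  position 18–19: nb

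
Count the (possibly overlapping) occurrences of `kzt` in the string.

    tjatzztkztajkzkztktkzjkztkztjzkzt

Sliding a length-3 window over the 33 characters (31 positions):
  position 8–10: kzt
  position 15–17: kzt
  position 23–25: kzt
  position 26–28: kzt
  position 31–33: kzt

5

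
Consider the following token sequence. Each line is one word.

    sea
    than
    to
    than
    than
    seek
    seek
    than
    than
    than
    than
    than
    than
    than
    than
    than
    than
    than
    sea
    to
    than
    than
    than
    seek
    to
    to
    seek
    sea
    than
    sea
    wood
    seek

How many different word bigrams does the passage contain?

15

32 tokens → 31 bigram windows in total.
Repeated bigrams (each contributes count−1 duplicates):
  than than: 13
  sea than: 2
  than sea: 2
  than seek: 2
  to than: 2
16 duplicate windows → 31 − 16 = 15 distinct.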